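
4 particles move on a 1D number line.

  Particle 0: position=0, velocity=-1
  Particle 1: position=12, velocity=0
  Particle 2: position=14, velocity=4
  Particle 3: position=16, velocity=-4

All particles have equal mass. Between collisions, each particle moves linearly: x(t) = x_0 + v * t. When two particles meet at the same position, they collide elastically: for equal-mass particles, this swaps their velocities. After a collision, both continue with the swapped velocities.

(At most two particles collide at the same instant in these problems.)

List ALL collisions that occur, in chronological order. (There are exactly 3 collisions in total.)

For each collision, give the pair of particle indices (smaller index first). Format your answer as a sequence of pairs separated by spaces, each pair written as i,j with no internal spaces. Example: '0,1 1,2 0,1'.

Collision at t=1/4: particles 2 and 3 swap velocities; positions: p0=-1/4 p1=12 p2=15 p3=15; velocities now: v0=-1 v1=0 v2=-4 v3=4
Collision at t=1: particles 1 and 2 swap velocities; positions: p0=-1 p1=12 p2=12 p3=18; velocities now: v0=-1 v1=-4 v2=0 v3=4
Collision at t=16/3: particles 0 and 1 swap velocities; positions: p0=-16/3 p1=-16/3 p2=12 p3=106/3; velocities now: v0=-4 v1=-1 v2=0 v3=4

Answer: 2,3 1,2 0,1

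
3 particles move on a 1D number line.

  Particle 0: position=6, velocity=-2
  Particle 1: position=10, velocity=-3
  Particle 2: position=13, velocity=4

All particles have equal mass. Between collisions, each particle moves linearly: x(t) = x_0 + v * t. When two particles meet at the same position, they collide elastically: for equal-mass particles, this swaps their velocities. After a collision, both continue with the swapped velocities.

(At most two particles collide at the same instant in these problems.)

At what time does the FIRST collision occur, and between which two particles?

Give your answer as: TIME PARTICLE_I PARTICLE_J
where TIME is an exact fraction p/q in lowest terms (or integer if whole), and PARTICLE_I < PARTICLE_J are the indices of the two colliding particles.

Pair (0,1): pos 6,10 vel -2,-3 -> gap=4, closing at 1/unit, collide at t=4
Pair (1,2): pos 10,13 vel -3,4 -> not approaching (rel speed -7 <= 0)
Earliest collision: t=4 between 0 and 1

Answer: 4 0 1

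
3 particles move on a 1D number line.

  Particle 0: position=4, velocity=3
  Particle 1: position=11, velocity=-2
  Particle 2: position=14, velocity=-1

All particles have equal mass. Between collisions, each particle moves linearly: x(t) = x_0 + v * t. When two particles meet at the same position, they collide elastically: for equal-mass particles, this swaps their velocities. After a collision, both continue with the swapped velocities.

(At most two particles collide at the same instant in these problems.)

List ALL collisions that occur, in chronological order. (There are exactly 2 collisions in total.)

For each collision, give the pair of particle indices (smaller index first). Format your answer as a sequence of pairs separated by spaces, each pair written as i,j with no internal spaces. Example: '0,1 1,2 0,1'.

Answer: 0,1 1,2

Derivation:
Collision at t=7/5: particles 0 and 1 swap velocities; positions: p0=41/5 p1=41/5 p2=63/5; velocities now: v0=-2 v1=3 v2=-1
Collision at t=5/2: particles 1 and 2 swap velocities; positions: p0=6 p1=23/2 p2=23/2; velocities now: v0=-2 v1=-1 v2=3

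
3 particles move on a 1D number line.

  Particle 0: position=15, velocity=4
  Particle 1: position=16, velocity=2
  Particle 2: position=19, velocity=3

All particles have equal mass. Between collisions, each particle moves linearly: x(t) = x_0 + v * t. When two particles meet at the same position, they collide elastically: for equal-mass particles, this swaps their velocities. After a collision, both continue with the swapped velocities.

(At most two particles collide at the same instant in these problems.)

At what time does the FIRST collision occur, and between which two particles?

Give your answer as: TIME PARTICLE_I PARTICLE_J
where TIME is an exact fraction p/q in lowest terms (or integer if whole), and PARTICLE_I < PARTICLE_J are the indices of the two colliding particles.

Answer: 1/2 0 1

Derivation:
Pair (0,1): pos 15,16 vel 4,2 -> gap=1, closing at 2/unit, collide at t=1/2
Pair (1,2): pos 16,19 vel 2,3 -> not approaching (rel speed -1 <= 0)
Earliest collision: t=1/2 between 0 and 1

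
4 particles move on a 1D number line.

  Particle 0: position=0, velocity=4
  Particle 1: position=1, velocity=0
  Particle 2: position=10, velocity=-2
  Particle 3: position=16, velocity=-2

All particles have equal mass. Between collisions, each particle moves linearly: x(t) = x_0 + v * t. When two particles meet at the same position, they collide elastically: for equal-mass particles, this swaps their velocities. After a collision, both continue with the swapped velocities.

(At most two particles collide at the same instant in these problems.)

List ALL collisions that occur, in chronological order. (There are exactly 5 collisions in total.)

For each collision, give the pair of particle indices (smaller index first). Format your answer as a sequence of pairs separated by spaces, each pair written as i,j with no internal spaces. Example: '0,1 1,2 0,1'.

Answer: 0,1 1,2 2,3 0,1 1,2

Derivation:
Collision at t=1/4: particles 0 and 1 swap velocities; positions: p0=1 p1=1 p2=19/2 p3=31/2; velocities now: v0=0 v1=4 v2=-2 v3=-2
Collision at t=5/3: particles 1 and 2 swap velocities; positions: p0=1 p1=20/3 p2=20/3 p3=38/3; velocities now: v0=0 v1=-2 v2=4 v3=-2
Collision at t=8/3: particles 2 and 3 swap velocities; positions: p0=1 p1=14/3 p2=32/3 p3=32/3; velocities now: v0=0 v1=-2 v2=-2 v3=4
Collision at t=9/2: particles 0 and 1 swap velocities; positions: p0=1 p1=1 p2=7 p3=18; velocities now: v0=-2 v1=0 v2=-2 v3=4
Collision at t=15/2: particles 1 and 2 swap velocities; positions: p0=-5 p1=1 p2=1 p3=30; velocities now: v0=-2 v1=-2 v2=0 v3=4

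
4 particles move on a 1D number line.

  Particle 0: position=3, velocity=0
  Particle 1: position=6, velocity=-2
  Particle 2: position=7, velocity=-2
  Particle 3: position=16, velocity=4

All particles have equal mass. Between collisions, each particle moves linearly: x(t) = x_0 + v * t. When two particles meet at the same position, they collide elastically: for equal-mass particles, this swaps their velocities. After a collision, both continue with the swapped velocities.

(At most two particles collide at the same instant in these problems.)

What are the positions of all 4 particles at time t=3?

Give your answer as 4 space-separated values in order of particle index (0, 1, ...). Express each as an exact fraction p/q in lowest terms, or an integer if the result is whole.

Answer: 0 1 3 28

Derivation:
Collision at t=3/2: particles 0 and 1 swap velocities; positions: p0=3 p1=3 p2=4 p3=22; velocities now: v0=-2 v1=0 v2=-2 v3=4
Collision at t=2: particles 1 and 2 swap velocities; positions: p0=2 p1=3 p2=3 p3=24; velocities now: v0=-2 v1=-2 v2=0 v3=4
Advance to t=3 (no further collisions before then); velocities: v0=-2 v1=-2 v2=0 v3=4; positions = 0 1 3 28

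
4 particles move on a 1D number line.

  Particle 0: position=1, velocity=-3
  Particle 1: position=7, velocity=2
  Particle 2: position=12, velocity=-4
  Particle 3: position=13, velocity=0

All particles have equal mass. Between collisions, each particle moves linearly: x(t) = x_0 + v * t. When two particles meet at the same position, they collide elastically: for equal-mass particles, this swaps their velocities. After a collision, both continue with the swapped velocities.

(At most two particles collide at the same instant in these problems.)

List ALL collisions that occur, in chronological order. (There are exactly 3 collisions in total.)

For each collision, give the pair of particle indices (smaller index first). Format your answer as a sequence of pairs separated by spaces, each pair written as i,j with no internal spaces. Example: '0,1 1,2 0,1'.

Answer: 1,2 2,3 0,1

Derivation:
Collision at t=5/6: particles 1 and 2 swap velocities; positions: p0=-3/2 p1=26/3 p2=26/3 p3=13; velocities now: v0=-3 v1=-4 v2=2 v3=0
Collision at t=3: particles 2 and 3 swap velocities; positions: p0=-8 p1=0 p2=13 p3=13; velocities now: v0=-3 v1=-4 v2=0 v3=2
Collision at t=11: particles 0 and 1 swap velocities; positions: p0=-32 p1=-32 p2=13 p3=29; velocities now: v0=-4 v1=-3 v2=0 v3=2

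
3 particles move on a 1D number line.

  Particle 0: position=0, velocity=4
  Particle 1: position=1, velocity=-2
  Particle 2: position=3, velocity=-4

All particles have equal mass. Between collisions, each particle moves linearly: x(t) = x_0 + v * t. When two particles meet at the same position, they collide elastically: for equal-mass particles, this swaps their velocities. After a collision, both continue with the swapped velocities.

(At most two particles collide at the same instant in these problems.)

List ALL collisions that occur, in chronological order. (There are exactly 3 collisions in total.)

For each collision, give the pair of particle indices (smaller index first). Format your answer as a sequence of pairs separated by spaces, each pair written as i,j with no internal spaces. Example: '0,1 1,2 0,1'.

Collision at t=1/6: particles 0 and 1 swap velocities; positions: p0=2/3 p1=2/3 p2=7/3; velocities now: v0=-2 v1=4 v2=-4
Collision at t=3/8: particles 1 and 2 swap velocities; positions: p0=1/4 p1=3/2 p2=3/2; velocities now: v0=-2 v1=-4 v2=4
Collision at t=1: particles 0 and 1 swap velocities; positions: p0=-1 p1=-1 p2=4; velocities now: v0=-4 v1=-2 v2=4

Answer: 0,1 1,2 0,1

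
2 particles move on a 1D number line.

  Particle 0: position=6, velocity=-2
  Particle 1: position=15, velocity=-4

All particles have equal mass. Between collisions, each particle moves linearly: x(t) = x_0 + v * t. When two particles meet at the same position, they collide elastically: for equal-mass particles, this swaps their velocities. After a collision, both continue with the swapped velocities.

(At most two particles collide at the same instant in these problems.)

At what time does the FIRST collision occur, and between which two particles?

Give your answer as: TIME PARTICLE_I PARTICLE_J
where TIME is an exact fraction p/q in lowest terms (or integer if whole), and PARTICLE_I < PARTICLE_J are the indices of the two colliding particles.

Pair (0,1): pos 6,15 vel -2,-4 -> gap=9, closing at 2/unit, collide at t=9/2
Earliest collision: t=9/2 between 0 and 1

Answer: 9/2 0 1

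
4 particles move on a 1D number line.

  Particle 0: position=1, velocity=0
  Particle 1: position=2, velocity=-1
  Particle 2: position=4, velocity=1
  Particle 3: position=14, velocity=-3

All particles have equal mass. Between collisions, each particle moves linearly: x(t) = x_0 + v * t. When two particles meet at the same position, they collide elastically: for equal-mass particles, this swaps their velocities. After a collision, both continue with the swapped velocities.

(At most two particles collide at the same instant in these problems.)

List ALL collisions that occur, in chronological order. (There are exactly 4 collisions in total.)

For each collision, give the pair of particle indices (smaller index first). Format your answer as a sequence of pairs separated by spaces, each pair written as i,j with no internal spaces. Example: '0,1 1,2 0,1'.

Answer: 0,1 2,3 1,2 0,1

Derivation:
Collision at t=1: particles 0 and 1 swap velocities; positions: p0=1 p1=1 p2=5 p3=11; velocities now: v0=-1 v1=0 v2=1 v3=-3
Collision at t=5/2: particles 2 and 3 swap velocities; positions: p0=-1/2 p1=1 p2=13/2 p3=13/2; velocities now: v0=-1 v1=0 v2=-3 v3=1
Collision at t=13/3: particles 1 and 2 swap velocities; positions: p0=-7/3 p1=1 p2=1 p3=25/3; velocities now: v0=-1 v1=-3 v2=0 v3=1
Collision at t=6: particles 0 and 1 swap velocities; positions: p0=-4 p1=-4 p2=1 p3=10; velocities now: v0=-3 v1=-1 v2=0 v3=1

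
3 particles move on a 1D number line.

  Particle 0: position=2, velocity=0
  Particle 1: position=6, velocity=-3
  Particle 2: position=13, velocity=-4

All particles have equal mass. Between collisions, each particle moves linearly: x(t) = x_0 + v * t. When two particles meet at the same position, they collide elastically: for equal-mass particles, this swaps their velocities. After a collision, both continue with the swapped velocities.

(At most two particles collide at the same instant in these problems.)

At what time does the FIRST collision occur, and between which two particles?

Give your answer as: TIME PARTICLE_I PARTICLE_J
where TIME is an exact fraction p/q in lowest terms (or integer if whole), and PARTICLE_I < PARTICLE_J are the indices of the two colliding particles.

Answer: 4/3 0 1

Derivation:
Pair (0,1): pos 2,6 vel 0,-3 -> gap=4, closing at 3/unit, collide at t=4/3
Pair (1,2): pos 6,13 vel -3,-4 -> gap=7, closing at 1/unit, collide at t=7
Earliest collision: t=4/3 between 0 and 1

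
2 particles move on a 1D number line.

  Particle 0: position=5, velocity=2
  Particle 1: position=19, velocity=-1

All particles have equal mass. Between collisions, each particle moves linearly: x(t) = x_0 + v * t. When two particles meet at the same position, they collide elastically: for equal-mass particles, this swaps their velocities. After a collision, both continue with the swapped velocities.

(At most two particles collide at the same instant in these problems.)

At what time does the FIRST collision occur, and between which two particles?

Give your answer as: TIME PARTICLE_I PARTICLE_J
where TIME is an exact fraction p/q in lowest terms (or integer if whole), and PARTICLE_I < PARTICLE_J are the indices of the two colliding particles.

Pair (0,1): pos 5,19 vel 2,-1 -> gap=14, closing at 3/unit, collide at t=14/3
Earliest collision: t=14/3 between 0 and 1

Answer: 14/3 0 1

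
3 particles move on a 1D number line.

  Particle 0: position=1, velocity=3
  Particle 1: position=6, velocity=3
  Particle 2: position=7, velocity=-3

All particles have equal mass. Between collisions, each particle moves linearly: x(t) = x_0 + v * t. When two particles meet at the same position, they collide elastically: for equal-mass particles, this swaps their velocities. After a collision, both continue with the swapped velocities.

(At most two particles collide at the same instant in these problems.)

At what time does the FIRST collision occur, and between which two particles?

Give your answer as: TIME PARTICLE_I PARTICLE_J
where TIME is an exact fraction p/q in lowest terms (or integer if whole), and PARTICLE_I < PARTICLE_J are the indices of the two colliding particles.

Answer: 1/6 1 2

Derivation:
Pair (0,1): pos 1,6 vel 3,3 -> not approaching (rel speed 0 <= 0)
Pair (1,2): pos 6,7 vel 3,-3 -> gap=1, closing at 6/unit, collide at t=1/6
Earliest collision: t=1/6 between 1 and 2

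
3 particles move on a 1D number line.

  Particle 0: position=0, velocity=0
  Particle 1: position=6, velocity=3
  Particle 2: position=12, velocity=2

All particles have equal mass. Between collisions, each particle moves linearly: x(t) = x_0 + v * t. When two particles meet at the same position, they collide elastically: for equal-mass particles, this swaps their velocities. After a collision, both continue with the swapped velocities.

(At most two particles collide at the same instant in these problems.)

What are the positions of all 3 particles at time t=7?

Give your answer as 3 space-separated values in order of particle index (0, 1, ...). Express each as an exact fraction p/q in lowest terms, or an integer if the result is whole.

Collision at t=6: particles 1 and 2 swap velocities; positions: p0=0 p1=24 p2=24; velocities now: v0=0 v1=2 v2=3
Advance to t=7 (no further collisions before then); velocities: v0=0 v1=2 v2=3; positions = 0 26 27

Answer: 0 26 27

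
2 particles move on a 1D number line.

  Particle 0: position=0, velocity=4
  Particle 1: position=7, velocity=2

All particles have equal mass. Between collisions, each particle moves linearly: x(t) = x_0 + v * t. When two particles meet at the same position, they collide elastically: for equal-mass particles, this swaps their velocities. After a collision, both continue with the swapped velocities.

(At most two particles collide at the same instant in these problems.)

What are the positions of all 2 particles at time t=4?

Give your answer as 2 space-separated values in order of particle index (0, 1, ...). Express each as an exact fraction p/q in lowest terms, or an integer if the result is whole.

Collision at t=7/2: particles 0 and 1 swap velocities; positions: p0=14 p1=14; velocities now: v0=2 v1=4
Advance to t=4 (no further collisions before then); velocities: v0=2 v1=4; positions = 15 16

Answer: 15 16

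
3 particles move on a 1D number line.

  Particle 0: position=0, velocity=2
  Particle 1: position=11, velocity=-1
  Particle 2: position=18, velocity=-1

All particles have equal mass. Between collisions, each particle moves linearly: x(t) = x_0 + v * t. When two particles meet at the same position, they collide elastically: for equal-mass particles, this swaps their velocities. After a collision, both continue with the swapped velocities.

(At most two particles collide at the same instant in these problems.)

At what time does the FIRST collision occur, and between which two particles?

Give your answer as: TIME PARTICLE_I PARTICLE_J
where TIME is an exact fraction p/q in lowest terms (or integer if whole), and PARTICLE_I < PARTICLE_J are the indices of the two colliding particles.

Answer: 11/3 0 1

Derivation:
Pair (0,1): pos 0,11 vel 2,-1 -> gap=11, closing at 3/unit, collide at t=11/3
Pair (1,2): pos 11,18 vel -1,-1 -> not approaching (rel speed 0 <= 0)
Earliest collision: t=11/3 between 0 and 1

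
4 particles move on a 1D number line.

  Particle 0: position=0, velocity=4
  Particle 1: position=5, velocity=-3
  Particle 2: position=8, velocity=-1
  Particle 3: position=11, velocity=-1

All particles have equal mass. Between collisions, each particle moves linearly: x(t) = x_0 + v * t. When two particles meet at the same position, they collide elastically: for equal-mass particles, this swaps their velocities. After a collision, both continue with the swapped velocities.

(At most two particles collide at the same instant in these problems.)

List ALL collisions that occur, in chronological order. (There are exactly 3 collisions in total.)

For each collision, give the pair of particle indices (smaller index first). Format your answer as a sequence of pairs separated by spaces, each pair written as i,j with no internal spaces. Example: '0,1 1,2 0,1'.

Collision at t=5/7: particles 0 and 1 swap velocities; positions: p0=20/7 p1=20/7 p2=51/7 p3=72/7; velocities now: v0=-3 v1=4 v2=-1 v3=-1
Collision at t=8/5: particles 1 and 2 swap velocities; positions: p0=1/5 p1=32/5 p2=32/5 p3=47/5; velocities now: v0=-3 v1=-1 v2=4 v3=-1
Collision at t=11/5: particles 2 and 3 swap velocities; positions: p0=-8/5 p1=29/5 p2=44/5 p3=44/5; velocities now: v0=-3 v1=-1 v2=-1 v3=4

Answer: 0,1 1,2 2,3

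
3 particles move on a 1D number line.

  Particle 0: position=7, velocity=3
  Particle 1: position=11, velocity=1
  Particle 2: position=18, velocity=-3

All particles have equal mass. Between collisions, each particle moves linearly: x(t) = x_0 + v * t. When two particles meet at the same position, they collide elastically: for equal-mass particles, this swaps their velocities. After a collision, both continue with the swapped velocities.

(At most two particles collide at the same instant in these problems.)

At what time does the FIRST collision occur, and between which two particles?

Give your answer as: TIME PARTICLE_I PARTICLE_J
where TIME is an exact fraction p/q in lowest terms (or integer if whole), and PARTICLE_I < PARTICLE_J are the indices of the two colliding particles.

Pair (0,1): pos 7,11 vel 3,1 -> gap=4, closing at 2/unit, collide at t=2
Pair (1,2): pos 11,18 vel 1,-3 -> gap=7, closing at 4/unit, collide at t=7/4
Earliest collision: t=7/4 between 1 and 2

Answer: 7/4 1 2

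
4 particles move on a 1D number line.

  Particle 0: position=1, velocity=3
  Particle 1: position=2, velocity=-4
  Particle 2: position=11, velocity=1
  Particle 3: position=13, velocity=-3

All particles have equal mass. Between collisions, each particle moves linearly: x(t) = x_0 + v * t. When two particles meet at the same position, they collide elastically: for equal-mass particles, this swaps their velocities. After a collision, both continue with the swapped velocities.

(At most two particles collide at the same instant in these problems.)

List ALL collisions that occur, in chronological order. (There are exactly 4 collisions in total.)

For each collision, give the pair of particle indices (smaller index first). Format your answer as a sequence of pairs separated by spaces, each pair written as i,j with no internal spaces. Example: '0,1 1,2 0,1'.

Answer: 0,1 2,3 1,2 2,3

Derivation:
Collision at t=1/7: particles 0 and 1 swap velocities; positions: p0=10/7 p1=10/7 p2=78/7 p3=88/7; velocities now: v0=-4 v1=3 v2=1 v3=-3
Collision at t=1/2: particles 2 and 3 swap velocities; positions: p0=0 p1=5/2 p2=23/2 p3=23/2; velocities now: v0=-4 v1=3 v2=-3 v3=1
Collision at t=2: particles 1 and 2 swap velocities; positions: p0=-6 p1=7 p2=7 p3=13; velocities now: v0=-4 v1=-3 v2=3 v3=1
Collision at t=5: particles 2 and 3 swap velocities; positions: p0=-18 p1=-2 p2=16 p3=16; velocities now: v0=-4 v1=-3 v2=1 v3=3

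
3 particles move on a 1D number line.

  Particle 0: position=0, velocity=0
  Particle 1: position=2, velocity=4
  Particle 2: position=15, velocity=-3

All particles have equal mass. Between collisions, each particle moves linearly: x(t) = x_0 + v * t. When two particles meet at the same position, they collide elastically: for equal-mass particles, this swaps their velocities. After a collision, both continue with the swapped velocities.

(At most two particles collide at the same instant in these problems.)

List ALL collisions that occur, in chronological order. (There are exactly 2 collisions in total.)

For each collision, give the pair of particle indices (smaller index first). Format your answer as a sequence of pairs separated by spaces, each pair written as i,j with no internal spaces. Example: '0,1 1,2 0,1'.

Answer: 1,2 0,1

Derivation:
Collision at t=13/7: particles 1 and 2 swap velocities; positions: p0=0 p1=66/7 p2=66/7; velocities now: v0=0 v1=-3 v2=4
Collision at t=5: particles 0 and 1 swap velocities; positions: p0=0 p1=0 p2=22; velocities now: v0=-3 v1=0 v2=4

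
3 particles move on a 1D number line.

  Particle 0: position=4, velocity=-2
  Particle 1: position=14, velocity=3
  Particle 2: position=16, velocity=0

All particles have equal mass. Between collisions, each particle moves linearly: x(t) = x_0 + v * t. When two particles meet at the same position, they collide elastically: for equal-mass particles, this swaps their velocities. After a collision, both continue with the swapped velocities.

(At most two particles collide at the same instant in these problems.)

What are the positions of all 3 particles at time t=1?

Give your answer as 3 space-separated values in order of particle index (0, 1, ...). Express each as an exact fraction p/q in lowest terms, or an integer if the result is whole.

Answer: 2 16 17

Derivation:
Collision at t=2/3: particles 1 and 2 swap velocities; positions: p0=8/3 p1=16 p2=16; velocities now: v0=-2 v1=0 v2=3
Advance to t=1 (no further collisions before then); velocities: v0=-2 v1=0 v2=3; positions = 2 16 17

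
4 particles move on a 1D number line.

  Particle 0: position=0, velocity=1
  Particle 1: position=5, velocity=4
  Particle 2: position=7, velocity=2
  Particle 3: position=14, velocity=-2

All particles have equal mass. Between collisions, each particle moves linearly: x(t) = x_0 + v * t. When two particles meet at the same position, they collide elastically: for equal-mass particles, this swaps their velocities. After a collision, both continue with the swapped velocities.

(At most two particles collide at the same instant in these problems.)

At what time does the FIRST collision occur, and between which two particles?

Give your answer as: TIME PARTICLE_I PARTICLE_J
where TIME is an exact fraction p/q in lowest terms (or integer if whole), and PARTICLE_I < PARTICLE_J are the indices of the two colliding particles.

Answer: 1 1 2

Derivation:
Pair (0,1): pos 0,5 vel 1,4 -> not approaching (rel speed -3 <= 0)
Pair (1,2): pos 5,7 vel 4,2 -> gap=2, closing at 2/unit, collide at t=1
Pair (2,3): pos 7,14 vel 2,-2 -> gap=7, closing at 4/unit, collide at t=7/4
Earliest collision: t=1 between 1 and 2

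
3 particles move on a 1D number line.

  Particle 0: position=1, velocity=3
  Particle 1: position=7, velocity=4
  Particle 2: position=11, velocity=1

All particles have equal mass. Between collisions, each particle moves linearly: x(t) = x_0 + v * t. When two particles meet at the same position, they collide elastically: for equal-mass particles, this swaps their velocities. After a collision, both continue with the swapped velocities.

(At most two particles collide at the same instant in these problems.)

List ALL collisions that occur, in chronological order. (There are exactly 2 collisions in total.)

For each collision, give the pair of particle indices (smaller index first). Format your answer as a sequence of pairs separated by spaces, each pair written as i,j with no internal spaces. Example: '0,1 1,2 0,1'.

Collision at t=4/3: particles 1 and 2 swap velocities; positions: p0=5 p1=37/3 p2=37/3; velocities now: v0=3 v1=1 v2=4
Collision at t=5: particles 0 and 1 swap velocities; positions: p0=16 p1=16 p2=27; velocities now: v0=1 v1=3 v2=4

Answer: 1,2 0,1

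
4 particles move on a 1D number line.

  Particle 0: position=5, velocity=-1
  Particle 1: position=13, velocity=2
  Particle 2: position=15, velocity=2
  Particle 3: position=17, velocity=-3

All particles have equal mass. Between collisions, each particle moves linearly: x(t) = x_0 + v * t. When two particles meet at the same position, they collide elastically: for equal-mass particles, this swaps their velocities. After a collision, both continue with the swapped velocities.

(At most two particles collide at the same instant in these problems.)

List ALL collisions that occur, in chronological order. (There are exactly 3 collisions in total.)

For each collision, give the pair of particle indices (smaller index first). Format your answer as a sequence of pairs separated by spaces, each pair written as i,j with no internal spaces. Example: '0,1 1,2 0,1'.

Collision at t=2/5: particles 2 and 3 swap velocities; positions: p0=23/5 p1=69/5 p2=79/5 p3=79/5; velocities now: v0=-1 v1=2 v2=-3 v3=2
Collision at t=4/5: particles 1 and 2 swap velocities; positions: p0=21/5 p1=73/5 p2=73/5 p3=83/5; velocities now: v0=-1 v1=-3 v2=2 v3=2
Collision at t=6: particles 0 and 1 swap velocities; positions: p0=-1 p1=-1 p2=25 p3=27; velocities now: v0=-3 v1=-1 v2=2 v3=2

Answer: 2,3 1,2 0,1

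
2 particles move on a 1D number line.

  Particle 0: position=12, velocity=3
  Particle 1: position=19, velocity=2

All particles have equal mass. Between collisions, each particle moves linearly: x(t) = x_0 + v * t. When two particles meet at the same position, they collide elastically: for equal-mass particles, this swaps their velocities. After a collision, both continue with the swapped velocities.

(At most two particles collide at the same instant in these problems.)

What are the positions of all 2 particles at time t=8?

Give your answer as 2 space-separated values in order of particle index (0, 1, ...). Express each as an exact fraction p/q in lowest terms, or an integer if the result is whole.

Collision at t=7: particles 0 and 1 swap velocities; positions: p0=33 p1=33; velocities now: v0=2 v1=3
Advance to t=8 (no further collisions before then); velocities: v0=2 v1=3; positions = 35 36

Answer: 35 36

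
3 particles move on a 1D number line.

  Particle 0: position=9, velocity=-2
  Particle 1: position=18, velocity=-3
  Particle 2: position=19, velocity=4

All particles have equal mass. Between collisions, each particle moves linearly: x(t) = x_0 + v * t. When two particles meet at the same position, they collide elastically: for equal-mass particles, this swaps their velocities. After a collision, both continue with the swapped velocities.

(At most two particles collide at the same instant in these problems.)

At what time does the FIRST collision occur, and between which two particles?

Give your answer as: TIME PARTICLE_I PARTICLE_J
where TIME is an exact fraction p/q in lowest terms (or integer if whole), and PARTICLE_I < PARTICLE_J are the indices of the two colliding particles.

Pair (0,1): pos 9,18 vel -2,-3 -> gap=9, closing at 1/unit, collide at t=9
Pair (1,2): pos 18,19 vel -3,4 -> not approaching (rel speed -7 <= 0)
Earliest collision: t=9 between 0 and 1

Answer: 9 0 1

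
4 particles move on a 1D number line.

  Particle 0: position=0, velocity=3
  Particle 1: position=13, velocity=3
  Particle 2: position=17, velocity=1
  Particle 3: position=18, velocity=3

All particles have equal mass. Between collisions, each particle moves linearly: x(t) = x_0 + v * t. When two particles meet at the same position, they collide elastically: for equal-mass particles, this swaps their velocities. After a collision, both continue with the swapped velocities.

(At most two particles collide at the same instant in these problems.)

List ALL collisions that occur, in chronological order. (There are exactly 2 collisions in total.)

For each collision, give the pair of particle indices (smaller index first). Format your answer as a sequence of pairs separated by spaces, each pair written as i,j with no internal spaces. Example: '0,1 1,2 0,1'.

Collision at t=2: particles 1 and 2 swap velocities; positions: p0=6 p1=19 p2=19 p3=24; velocities now: v0=3 v1=1 v2=3 v3=3
Collision at t=17/2: particles 0 and 1 swap velocities; positions: p0=51/2 p1=51/2 p2=77/2 p3=87/2; velocities now: v0=1 v1=3 v2=3 v3=3

Answer: 1,2 0,1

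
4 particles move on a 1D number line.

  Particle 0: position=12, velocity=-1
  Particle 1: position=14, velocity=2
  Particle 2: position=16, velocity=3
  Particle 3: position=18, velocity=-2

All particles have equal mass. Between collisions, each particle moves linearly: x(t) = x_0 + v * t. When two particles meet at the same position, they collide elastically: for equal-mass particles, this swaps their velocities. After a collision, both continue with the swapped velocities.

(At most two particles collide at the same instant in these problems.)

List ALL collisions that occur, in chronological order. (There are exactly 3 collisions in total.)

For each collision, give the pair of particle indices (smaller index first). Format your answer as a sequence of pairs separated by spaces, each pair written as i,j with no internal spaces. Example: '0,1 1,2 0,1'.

Collision at t=2/5: particles 2 and 3 swap velocities; positions: p0=58/5 p1=74/5 p2=86/5 p3=86/5; velocities now: v0=-1 v1=2 v2=-2 v3=3
Collision at t=1: particles 1 and 2 swap velocities; positions: p0=11 p1=16 p2=16 p3=19; velocities now: v0=-1 v1=-2 v2=2 v3=3
Collision at t=6: particles 0 and 1 swap velocities; positions: p0=6 p1=6 p2=26 p3=34; velocities now: v0=-2 v1=-1 v2=2 v3=3

Answer: 2,3 1,2 0,1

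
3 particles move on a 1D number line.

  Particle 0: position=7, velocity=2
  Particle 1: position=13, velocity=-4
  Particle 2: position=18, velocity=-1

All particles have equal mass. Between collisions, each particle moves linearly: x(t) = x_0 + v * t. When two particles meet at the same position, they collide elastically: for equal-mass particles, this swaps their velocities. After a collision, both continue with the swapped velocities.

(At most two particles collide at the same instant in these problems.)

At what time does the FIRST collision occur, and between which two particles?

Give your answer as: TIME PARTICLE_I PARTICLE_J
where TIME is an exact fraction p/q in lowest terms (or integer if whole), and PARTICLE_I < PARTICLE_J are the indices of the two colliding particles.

Answer: 1 0 1

Derivation:
Pair (0,1): pos 7,13 vel 2,-4 -> gap=6, closing at 6/unit, collide at t=1
Pair (1,2): pos 13,18 vel -4,-1 -> not approaching (rel speed -3 <= 0)
Earliest collision: t=1 between 0 and 1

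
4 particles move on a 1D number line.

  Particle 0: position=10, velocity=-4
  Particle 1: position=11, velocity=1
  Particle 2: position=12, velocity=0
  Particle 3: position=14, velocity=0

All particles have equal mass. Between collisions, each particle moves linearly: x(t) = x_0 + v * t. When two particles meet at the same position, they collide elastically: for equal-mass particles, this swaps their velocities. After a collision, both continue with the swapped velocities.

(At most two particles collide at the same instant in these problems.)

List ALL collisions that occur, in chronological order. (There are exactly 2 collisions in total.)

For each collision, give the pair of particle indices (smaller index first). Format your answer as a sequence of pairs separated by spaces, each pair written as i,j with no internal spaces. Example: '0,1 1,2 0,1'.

Collision at t=1: particles 1 and 2 swap velocities; positions: p0=6 p1=12 p2=12 p3=14; velocities now: v0=-4 v1=0 v2=1 v3=0
Collision at t=3: particles 2 and 3 swap velocities; positions: p0=-2 p1=12 p2=14 p3=14; velocities now: v0=-4 v1=0 v2=0 v3=1

Answer: 1,2 2,3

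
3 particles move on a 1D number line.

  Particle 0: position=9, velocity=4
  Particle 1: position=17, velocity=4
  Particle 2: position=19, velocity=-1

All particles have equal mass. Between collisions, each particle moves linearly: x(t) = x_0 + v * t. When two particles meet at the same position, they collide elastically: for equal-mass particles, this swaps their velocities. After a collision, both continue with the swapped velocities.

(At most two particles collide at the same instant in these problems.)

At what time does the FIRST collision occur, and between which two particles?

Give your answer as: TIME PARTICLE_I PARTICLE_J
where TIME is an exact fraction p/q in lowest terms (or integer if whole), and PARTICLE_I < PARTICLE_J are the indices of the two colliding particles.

Answer: 2/5 1 2

Derivation:
Pair (0,1): pos 9,17 vel 4,4 -> not approaching (rel speed 0 <= 0)
Pair (1,2): pos 17,19 vel 4,-1 -> gap=2, closing at 5/unit, collide at t=2/5
Earliest collision: t=2/5 between 1 and 2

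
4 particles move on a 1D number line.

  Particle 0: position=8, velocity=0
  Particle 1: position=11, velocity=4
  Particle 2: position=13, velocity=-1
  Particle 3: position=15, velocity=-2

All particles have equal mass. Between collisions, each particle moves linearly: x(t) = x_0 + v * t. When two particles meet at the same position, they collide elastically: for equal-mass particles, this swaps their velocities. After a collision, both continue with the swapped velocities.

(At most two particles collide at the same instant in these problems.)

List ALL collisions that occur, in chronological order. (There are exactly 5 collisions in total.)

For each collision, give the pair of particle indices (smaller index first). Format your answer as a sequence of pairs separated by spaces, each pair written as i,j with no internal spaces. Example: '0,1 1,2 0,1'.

Answer: 1,2 2,3 1,2 0,1 1,2

Derivation:
Collision at t=2/5: particles 1 and 2 swap velocities; positions: p0=8 p1=63/5 p2=63/5 p3=71/5; velocities now: v0=0 v1=-1 v2=4 v3=-2
Collision at t=2/3: particles 2 and 3 swap velocities; positions: p0=8 p1=37/3 p2=41/3 p3=41/3; velocities now: v0=0 v1=-1 v2=-2 v3=4
Collision at t=2: particles 1 and 2 swap velocities; positions: p0=8 p1=11 p2=11 p3=19; velocities now: v0=0 v1=-2 v2=-1 v3=4
Collision at t=7/2: particles 0 and 1 swap velocities; positions: p0=8 p1=8 p2=19/2 p3=25; velocities now: v0=-2 v1=0 v2=-1 v3=4
Collision at t=5: particles 1 and 2 swap velocities; positions: p0=5 p1=8 p2=8 p3=31; velocities now: v0=-2 v1=-1 v2=0 v3=4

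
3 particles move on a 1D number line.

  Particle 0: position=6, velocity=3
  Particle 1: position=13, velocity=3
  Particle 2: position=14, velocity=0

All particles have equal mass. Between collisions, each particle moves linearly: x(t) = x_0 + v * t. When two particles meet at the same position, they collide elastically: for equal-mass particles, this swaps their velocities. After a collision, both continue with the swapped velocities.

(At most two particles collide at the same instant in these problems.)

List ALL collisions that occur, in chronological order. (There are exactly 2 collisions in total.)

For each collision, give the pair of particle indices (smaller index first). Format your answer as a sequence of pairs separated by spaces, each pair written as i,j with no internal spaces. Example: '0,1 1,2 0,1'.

Collision at t=1/3: particles 1 and 2 swap velocities; positions: p0=7 p1=14 p2=14; velocities now: v0=3 v1=0 v2=3
Collision at t=8/3: particles 0 and 1 swap velocities; positions: p0=14 p1=14 p2=21; velocities now: v0=0 v1=3 v2=3

Answer: 1,2 0,1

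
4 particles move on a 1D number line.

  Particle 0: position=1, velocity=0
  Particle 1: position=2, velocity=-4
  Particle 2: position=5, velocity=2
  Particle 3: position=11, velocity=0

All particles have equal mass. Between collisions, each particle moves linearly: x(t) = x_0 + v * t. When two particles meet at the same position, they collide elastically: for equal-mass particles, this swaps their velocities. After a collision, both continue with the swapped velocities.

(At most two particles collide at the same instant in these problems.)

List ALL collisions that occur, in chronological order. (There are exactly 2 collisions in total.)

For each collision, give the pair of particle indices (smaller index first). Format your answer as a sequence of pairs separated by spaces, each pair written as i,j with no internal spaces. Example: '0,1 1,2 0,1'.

Collision at t=1/4: particles 0 and 1 swap velocities; positions: p0=1 p1=1 p2=11/2 p3=11; velocities now: v0=-4 v1=0 v2=2 v3=0
Collision at t=3: particles 2 and 3 swap velocities; positions: p0=-10 p1=1 p2=11 p3=11; velocities now: v0=-4 v1=0 v2=0 v3=2

Answer: 0,1 2,3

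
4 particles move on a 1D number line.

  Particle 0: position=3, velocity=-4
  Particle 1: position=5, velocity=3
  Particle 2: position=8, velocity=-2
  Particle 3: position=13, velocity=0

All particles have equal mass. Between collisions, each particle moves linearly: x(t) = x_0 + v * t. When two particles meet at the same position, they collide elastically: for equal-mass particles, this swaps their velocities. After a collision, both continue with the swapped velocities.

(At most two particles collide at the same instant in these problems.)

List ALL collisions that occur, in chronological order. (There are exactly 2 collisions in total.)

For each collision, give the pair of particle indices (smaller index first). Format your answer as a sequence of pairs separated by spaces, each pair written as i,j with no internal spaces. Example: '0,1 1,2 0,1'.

Collision at t=3/5: particles 1 and 2 swap velocities; positions: p0=3/5 p1=34/5 p2=34/5 p3=13; velocities now: v0=-4 v1=-2 v2=3 v3=0
Collision at t=8/3: particles 2 and 3 swap velocities; positions: p0=-23/3 p1=8/3 p2=13 p3=13; velocities now: v0=-4 v1=-2 v2=0 v3=3

Answer: 1,2 2,3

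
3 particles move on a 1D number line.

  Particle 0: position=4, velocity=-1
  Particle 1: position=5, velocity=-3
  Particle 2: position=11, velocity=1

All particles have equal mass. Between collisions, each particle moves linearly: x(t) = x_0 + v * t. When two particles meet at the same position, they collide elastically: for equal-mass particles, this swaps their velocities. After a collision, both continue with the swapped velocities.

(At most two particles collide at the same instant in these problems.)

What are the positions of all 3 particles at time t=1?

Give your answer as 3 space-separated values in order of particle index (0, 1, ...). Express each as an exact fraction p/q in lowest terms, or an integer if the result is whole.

Collision at t=1/2: particles 0 and 1 swap velocities; positions: p0=7/2 p1=7/2 p2=23/2; velocities now: v0=-3 v1=-1 v2=1
Advance to t=1 (no further collisions before then); velocities: v0=-3 v1=-1 v2=1; positions = 2 3 12

Answer: 2 3 12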